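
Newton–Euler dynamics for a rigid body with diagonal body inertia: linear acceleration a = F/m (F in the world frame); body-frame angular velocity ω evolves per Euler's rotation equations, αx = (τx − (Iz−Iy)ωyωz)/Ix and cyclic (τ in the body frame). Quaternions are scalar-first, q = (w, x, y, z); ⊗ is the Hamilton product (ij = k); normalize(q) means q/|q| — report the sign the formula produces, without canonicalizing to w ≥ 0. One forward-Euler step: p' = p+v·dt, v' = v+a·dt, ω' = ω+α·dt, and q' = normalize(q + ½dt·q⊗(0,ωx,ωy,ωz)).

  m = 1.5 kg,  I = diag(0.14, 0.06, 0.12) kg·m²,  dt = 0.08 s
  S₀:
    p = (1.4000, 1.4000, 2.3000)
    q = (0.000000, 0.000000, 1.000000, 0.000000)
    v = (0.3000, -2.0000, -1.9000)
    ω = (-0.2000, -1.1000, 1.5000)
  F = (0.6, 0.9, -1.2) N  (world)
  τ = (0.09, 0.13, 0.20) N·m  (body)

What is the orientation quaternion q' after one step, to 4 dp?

2q̇ = q⊗(0,ω) = (1.1000000, 1.5000000, 0.0000000, 0.2000000)
q + ½dt·q⊗(0,ω), renormalized = (0.0439, 0.0598, 0.9972, 0.0080)

q' = (0.0439, 0.0598, 0.9972, 0.0080)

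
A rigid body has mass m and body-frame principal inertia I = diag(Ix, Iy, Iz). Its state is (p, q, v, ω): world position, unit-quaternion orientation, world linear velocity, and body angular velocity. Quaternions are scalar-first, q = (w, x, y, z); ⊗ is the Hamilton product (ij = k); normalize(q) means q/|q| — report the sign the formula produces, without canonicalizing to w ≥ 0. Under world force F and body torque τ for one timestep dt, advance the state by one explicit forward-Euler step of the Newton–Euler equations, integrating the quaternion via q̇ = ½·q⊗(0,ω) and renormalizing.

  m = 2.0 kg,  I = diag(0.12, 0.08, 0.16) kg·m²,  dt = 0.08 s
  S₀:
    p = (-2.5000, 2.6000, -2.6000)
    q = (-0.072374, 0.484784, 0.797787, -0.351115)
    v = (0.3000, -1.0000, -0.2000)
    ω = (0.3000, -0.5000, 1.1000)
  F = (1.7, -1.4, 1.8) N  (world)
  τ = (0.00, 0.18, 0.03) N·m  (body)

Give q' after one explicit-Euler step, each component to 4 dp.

q' = (-0.0467, 0.5114, 0.7727, -0.3731)

2q̇ = q⊗(0,ω) = (0.6396848, 0.6802960, -0.6024099, -0.5613395)
q + ½dt·q⊗(0,ω), renormalized = (-0.0467, 0.5114, 0.7727, -0.3731)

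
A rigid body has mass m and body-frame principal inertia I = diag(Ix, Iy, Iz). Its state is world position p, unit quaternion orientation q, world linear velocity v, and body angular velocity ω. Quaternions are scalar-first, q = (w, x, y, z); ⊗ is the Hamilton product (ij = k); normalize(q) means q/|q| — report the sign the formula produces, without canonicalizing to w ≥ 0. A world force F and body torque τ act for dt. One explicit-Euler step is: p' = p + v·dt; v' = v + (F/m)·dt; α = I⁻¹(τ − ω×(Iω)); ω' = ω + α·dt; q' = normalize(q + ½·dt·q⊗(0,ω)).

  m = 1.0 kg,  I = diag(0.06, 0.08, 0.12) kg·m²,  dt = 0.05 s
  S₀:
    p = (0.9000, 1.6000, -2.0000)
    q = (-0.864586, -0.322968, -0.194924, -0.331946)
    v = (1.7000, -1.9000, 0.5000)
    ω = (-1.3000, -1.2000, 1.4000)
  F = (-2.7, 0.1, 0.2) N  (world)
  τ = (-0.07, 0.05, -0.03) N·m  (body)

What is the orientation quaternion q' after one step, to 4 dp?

2q̇ = q⊗(0,ω) = (-0.1890428, 0.4527330, 1.9211882, -1.0762600)
q' = normalize(q + ½dt·q⊗(0,ω)) = (-0.8679, -0.3112, -0.1467, -0.3583)

q' = (-0.8679, -0.3112, -0.1467, -0.3583)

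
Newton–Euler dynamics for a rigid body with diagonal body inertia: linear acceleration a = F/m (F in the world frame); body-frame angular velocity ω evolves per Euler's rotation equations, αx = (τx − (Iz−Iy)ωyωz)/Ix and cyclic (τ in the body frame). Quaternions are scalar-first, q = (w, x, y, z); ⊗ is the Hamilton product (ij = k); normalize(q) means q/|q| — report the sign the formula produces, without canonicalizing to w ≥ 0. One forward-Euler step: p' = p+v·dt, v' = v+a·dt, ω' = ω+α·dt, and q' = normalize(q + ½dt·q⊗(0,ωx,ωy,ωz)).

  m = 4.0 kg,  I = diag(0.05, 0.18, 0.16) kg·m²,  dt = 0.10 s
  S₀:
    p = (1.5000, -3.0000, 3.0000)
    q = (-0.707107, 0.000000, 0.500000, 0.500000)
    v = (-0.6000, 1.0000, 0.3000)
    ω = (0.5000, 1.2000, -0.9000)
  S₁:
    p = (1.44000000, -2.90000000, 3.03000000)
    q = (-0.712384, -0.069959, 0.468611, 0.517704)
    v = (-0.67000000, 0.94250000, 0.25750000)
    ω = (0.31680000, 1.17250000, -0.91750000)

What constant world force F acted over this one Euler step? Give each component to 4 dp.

F = (-2.8000, -2.3000, -1.7000)

v₁ − v₀ = (-0.07000000, -0.05750000, -0.04250000)
m·(v₁−v₀)/dt = (-2.8000, -2.3000, -1.7000)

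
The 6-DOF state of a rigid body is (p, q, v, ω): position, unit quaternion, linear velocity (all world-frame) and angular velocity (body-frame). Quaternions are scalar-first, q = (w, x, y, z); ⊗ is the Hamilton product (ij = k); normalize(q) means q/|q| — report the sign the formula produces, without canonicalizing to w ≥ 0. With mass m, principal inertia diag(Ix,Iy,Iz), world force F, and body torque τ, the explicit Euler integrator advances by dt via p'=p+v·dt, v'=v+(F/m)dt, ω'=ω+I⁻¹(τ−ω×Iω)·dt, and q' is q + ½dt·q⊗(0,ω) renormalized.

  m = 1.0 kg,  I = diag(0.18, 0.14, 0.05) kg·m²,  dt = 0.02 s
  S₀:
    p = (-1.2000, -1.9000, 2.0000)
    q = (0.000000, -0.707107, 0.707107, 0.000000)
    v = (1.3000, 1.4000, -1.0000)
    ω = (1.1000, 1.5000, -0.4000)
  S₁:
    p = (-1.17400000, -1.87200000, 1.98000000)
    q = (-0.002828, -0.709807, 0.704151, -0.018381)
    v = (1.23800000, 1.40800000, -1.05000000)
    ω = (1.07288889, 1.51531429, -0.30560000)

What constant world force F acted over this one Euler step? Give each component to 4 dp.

v₁ − v₀ = (-0.06200000, 0.00800000, -0.05000000)
applied force F = (-3.1000, 0.4000, -2.5000)

F = (-3.1000, 0.4000, -2.5000)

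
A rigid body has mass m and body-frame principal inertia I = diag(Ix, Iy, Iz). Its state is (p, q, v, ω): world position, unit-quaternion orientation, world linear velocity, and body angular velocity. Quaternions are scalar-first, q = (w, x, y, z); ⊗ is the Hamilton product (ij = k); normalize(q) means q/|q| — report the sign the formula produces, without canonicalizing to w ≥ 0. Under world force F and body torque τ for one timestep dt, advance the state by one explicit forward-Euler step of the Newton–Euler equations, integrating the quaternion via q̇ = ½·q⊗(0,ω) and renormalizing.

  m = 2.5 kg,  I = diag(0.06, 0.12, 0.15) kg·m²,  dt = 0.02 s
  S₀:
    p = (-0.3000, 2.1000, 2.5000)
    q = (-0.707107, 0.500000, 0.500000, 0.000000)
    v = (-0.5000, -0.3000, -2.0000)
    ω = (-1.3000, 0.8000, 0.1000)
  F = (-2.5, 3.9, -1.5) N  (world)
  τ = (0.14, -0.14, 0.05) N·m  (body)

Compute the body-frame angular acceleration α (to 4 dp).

α = (2.2933, -1.2642, 0.7493)

gyro term ω×Iω = (0.0024, 0.0117, -0.0624)
angular accel α = (2.2933, -1.2642, 0.7493)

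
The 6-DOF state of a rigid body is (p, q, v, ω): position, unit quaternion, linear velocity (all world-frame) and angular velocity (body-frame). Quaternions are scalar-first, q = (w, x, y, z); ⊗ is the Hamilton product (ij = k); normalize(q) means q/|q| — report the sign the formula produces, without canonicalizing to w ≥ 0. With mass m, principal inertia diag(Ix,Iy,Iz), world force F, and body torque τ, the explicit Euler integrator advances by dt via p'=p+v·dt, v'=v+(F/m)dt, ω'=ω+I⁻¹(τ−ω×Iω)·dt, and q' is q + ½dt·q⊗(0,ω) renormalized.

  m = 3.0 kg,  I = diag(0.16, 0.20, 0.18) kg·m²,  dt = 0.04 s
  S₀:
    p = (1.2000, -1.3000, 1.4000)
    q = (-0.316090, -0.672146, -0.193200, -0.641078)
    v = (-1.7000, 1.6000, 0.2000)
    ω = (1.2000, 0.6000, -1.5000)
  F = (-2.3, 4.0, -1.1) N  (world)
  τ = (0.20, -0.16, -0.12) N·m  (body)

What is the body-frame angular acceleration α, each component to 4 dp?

ω×(Iω) gyroscopic = (0.0180, 0.0360, 0.0288)
angular accel α = (1.1375, -0.9800, -0.8267)

α = (1.1375, -0.9800, -0.8267)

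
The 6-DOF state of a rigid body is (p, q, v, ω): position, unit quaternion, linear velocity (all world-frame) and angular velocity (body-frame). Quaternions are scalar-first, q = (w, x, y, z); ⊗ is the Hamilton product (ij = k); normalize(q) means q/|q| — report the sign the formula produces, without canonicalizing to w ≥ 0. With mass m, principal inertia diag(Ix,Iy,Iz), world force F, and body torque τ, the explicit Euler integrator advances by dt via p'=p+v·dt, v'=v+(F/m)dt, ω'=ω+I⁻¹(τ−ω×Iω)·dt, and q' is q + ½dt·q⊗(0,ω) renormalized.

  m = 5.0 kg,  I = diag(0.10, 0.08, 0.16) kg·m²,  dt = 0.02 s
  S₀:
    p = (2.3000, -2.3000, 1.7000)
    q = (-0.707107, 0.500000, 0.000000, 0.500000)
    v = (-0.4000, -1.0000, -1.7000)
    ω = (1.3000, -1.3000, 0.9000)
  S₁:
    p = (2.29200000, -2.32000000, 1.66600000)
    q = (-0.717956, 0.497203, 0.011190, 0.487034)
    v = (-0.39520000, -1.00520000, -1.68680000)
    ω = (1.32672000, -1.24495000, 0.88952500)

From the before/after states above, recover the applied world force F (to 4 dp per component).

F = (1.2000, -1.3000, 3.3000)

Δv = v₁−v₀ = (0.00480000, -0.00520000, 0.01320000)
F = m·Δv/dt = (1.2000, -1.3000, 3.3000)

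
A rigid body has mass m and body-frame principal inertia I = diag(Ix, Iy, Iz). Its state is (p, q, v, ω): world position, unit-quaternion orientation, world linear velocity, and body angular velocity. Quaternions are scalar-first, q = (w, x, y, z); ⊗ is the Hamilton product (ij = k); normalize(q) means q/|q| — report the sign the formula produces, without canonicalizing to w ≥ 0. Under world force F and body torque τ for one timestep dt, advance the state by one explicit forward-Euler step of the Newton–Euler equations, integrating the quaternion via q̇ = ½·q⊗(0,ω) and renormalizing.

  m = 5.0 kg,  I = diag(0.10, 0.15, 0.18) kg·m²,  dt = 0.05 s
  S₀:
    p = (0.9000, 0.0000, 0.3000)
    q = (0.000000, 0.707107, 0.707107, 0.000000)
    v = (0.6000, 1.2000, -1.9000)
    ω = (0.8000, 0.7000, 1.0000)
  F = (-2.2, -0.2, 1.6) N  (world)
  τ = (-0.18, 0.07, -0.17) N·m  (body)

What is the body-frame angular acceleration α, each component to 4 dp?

precession coupling ω×(Iω) = (0.0210, -0.0640, 0.0280)
α = I⁻¹(τ − ω×Iω) = (-2.0100, 0.8933, -1.1000)

α = (-2.0100, 0.8933, -1.1000)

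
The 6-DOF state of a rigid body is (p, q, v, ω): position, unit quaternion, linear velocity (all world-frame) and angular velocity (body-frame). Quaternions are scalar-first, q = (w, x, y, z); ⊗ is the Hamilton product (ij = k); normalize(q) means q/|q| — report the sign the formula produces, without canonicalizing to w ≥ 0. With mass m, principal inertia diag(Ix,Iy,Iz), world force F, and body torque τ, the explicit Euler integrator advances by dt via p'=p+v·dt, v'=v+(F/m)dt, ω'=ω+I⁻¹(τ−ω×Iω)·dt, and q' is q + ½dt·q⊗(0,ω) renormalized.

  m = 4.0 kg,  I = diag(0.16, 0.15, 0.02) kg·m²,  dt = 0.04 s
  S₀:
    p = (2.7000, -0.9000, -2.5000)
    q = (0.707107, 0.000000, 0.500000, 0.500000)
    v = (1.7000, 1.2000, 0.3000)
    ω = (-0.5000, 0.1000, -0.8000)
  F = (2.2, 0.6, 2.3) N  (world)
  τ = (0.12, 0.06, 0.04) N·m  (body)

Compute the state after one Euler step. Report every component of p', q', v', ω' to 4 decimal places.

a = (0.5500, 0.1500, 0.5750)
new position p' = (2.7680, -0.8520, -2.4880)
new velocity v' = (1.7220, 1.2060, 0.3230)
precession coupling ω×(Iω) = (0.0104, 0.0560, 0.0005)
(τ − ω×Iω)/I = (0.6850, 0.0267, 1.9750)
ω' = ω + α·dt = (-0.4726, 0.1011, -0.7210)
Hamilton product q⊗(0,ω) = (0.3500000, -0.8035535, -0.1792893, -0.3156856)
updated quaternion q' = (0.7140, -0.0161, 0.4963, 0.4936)

p' = (2.7680, -0.8520, -2.4880)
q' = (0.7140, -0.0161, 0.4963, 0.4936)
v' = (1.7220, 1.2060, 0.3230)
ω' = (-0.4726, 0.1011, -0.7210)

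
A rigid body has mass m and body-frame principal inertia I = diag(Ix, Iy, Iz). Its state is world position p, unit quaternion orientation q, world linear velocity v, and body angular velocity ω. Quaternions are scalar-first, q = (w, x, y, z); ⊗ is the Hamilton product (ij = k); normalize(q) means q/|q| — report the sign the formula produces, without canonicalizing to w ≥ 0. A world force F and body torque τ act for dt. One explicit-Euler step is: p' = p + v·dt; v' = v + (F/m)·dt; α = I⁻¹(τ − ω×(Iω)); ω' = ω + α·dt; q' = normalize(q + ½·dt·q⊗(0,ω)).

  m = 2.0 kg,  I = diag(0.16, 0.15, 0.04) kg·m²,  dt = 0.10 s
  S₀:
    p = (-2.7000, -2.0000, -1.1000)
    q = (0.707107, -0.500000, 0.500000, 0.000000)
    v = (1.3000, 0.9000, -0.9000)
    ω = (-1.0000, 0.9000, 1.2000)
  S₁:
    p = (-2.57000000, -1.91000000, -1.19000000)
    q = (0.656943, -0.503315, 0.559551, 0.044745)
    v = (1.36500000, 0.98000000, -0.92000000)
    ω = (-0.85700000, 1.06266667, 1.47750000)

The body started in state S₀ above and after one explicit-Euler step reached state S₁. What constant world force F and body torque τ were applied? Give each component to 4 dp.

F = (1.3000, 1.6000, -0.4000)
τ = (0.1100, 0.1000, 0.1200)

Δω = ω₁−ω₀ = (0.14300000, 0.16266667, 0.27750000)
precession coupling = (-0.1188, -0.1440, 0.0090)
I·α + gyro = (0.1100, 0.1000, 0.1200)
velocity change Δv = (0.06500000, 0.08000000, -0.02000000)
m·(v₁−v₀)/dt = (1.3000, 1.6000, -0.4000)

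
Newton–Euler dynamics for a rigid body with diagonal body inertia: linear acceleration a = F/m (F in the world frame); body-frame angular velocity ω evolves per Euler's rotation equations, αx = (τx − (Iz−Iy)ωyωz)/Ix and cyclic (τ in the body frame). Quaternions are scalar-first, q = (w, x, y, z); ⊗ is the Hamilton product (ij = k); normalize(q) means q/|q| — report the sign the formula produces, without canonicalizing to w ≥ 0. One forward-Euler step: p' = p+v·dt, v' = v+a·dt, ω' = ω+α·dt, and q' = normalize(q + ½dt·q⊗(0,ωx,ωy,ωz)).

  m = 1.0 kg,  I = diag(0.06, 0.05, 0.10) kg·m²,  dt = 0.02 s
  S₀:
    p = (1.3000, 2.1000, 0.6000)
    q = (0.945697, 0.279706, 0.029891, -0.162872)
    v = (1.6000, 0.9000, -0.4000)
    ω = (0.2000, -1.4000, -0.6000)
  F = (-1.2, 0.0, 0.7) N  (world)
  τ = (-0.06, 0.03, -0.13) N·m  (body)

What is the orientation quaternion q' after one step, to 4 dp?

q' = (0.9445, 0.2791, 0.0180, -0.1725)

Hamilton product q⊗(0,ω) = (-0.1118170, -0.0568160, -1.1887266, -0.9649848)
updated quaternion q' = (0.9445, 0.2791, 0.0180, -0.1725)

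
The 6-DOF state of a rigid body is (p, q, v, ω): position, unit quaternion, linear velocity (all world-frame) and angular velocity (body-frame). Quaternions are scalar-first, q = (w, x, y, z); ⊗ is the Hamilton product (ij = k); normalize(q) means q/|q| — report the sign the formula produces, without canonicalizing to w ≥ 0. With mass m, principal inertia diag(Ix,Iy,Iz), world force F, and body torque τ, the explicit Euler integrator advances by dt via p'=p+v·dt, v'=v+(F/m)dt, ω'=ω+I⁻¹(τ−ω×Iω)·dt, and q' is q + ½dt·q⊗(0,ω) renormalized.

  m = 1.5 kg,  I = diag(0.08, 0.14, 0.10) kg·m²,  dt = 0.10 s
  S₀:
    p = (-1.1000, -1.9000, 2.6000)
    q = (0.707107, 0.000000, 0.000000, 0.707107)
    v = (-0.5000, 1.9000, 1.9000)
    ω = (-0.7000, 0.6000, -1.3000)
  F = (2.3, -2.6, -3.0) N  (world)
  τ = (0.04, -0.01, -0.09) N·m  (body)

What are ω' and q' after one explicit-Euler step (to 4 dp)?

ω×(Iω) gyroscopic = (0.0312, -0.0182, -0.0252)
angular accel α = (0.1100, 0.0586, -0.6480)
ω' = ω + α·dt = (-0.6890, 0.6059, -1.3648)
2q̇ = q⊗(0,ω) = (0.9192391, -0.9192391, -0.0707107, -0.9192391)
updated quaternion q' = (0.7507, -0.0458, -0.0035, 0.6591)

ω' = (-0.6890, 0.6059, -1.3648)
q' = (0.7507, -0.0458, -0.0035, 0.6591)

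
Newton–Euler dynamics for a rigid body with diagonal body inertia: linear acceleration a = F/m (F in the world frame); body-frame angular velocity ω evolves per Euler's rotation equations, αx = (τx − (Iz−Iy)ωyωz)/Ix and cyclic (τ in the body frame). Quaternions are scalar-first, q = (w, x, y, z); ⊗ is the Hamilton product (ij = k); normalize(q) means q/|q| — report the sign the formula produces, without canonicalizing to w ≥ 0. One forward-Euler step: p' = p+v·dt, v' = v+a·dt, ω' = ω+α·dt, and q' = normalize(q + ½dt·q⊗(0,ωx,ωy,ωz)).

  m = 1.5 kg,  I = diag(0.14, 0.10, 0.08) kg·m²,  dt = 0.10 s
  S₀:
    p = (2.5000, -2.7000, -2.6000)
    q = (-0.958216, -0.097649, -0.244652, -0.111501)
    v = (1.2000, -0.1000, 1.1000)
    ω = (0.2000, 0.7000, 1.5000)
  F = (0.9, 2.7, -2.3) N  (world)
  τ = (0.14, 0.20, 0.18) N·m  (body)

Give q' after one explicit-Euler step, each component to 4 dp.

q' = (-0.9371, -0.1213, -0.2710, -0.1837)

q⊗(0,ω) = (0.3580377, -0.4805705, -0.5465779, -1.4567479)
updated quaternion q' = (-0.9371, -0.1213, -0.2710, -0.1837)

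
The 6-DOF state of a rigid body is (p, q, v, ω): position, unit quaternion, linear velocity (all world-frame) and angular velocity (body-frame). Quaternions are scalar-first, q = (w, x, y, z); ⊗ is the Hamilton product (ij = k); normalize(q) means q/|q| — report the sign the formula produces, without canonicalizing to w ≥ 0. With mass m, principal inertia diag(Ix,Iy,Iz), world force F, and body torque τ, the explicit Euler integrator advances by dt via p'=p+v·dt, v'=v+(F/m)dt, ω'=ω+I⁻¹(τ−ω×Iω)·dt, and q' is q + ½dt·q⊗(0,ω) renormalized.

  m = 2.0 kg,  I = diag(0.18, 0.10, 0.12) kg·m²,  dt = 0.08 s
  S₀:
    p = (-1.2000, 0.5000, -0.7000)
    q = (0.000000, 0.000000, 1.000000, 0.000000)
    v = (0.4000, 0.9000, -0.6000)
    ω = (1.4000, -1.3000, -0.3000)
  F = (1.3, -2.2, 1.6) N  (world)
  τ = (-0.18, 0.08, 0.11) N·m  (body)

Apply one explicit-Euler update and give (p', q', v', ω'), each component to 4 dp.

p' = (-1.1680, 0.5720, -0.7480)
q' = (0.0518, -0.0120, 0.9970, -0.0558)
v' = (0.4520, 0.8120, -0.5360)
ω' = (1.3165, -1.2158, -0.3237)

gyro term ω×Iω = (0.0078, -0.0252, 0.1456)
α = I⁻¹(τ − ω×Iω) = (-1.0433, 1.0520, -0.2967)
ω + α·dt = (1.3165, -1.2158, -0.3237)
2q̇ = q⊗(0,ω) = (1.3000000, -0.3000000, 0.0000000, -1.4000000)
q' = normalize(q + ½dt·q⊗(0,ω)) = (0.0518, -0.0120, 0.9970, -0.0558)
a = F/m = (0.6500, -1.1000, 0.8000)
p + v·dt = (-1.1680, 0.5720, -0.7480)
v' = v + a·dt = (0.4520, 0.8120, -0.5360)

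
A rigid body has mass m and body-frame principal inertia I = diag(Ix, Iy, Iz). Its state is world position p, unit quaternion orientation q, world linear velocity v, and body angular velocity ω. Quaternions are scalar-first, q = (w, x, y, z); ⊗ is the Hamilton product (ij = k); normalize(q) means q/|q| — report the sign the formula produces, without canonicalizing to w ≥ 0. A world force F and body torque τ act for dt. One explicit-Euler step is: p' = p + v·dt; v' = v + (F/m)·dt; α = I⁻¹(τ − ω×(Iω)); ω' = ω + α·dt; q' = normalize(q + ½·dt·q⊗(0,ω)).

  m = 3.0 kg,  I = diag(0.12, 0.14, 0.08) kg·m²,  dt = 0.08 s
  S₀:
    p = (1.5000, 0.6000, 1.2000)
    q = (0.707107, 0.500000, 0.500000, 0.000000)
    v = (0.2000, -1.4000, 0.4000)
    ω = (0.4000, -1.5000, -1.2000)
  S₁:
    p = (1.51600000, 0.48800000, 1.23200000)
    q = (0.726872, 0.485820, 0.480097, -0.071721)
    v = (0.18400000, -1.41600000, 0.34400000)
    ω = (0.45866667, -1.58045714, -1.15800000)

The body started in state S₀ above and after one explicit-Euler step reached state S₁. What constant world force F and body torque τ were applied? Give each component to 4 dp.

F = (-0.6000, -0.6000, -2.1000)
τ = (-0.0200, -0.1600, 0.0300)

ω₁ − ω₀ = (0.05866667, -0.08045714, 0.04200000)
τ = I·(Δω/dt) + ω₀×(Iω₀) = (-0.0200, -0.1600, 0.0300)
Δv = v₁−v₀ = (-0.01600000, -0.01600000, -0.05600000)
F = m·Δv/dt = (-0.6000, -0.6000, -2.1000)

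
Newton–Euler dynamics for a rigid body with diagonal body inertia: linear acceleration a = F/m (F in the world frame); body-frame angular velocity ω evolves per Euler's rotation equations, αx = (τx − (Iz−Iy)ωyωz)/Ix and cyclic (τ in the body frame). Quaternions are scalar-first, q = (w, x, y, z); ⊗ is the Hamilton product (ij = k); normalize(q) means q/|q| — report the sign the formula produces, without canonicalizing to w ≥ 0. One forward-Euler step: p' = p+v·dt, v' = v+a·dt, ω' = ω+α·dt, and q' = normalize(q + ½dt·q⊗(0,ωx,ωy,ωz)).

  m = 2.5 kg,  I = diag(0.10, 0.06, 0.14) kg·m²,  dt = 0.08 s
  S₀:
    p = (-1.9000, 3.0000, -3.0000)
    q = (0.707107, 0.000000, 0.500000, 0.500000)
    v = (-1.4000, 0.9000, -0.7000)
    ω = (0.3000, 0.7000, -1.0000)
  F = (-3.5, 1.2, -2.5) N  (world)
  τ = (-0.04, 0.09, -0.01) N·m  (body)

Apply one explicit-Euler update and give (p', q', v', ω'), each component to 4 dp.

linear accel F/m = (-1.4000, 0.4800, -1.0000)
p' = p + v·dt = (-2.0120, 3.0720, -3.0560)
new velocity v' = (-1.5120, 0.9384, -0.7800)
gyro term ω×Iω = (-0.0560, 0.0120, -0.0084)
α = I⁻¹(τ − ω×Iω) = (0.1600, 1.3000, -0.0114)
new body rate ω' = (0.3128, 0.8040, -1.0009)
Hamilton product q⊗(0,ω) = (0.1500000, -0.6378679, 0.6449749, -0.8571070)
q + ½dt·q⊗(0,ω), renormalized = (0.7122, -0.0255, 0.5251, 0.4651)

p' = (-2.0120, 3.0720, -3.0560)
q' = (0.7122, -0.0255, 0.5251, 0.4651)
v' = (-1.5120, 0.9384, -0.7800)
ω' = (0.3128, 0.8040, -1.0009)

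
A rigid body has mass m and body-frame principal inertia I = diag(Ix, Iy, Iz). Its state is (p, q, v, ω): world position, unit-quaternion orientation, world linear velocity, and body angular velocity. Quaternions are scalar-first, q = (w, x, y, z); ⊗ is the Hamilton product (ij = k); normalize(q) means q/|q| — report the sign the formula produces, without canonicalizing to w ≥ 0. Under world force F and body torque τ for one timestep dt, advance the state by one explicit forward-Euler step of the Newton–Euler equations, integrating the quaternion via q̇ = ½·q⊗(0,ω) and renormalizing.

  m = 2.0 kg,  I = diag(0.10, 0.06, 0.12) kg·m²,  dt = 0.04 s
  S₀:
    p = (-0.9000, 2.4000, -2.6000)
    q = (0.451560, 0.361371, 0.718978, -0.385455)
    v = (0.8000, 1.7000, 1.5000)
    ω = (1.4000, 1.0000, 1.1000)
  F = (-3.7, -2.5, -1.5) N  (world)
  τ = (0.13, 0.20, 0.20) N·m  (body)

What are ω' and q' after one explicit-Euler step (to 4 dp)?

gyro term ω×Iω = (0.0660, -0.0308, -0.0560)
angular accel α = (0.6400, 3.8467, 2.1333)
new body rate ω' = (1.4256, 1.1539, 1.1853)
Hamilton product q⊗(0,ω) = (-0.8008969, 1.8085148, -0.4855851, -0.1484822)
q' = normalize(q + ½dt·q⊗(0,ω)) = (0.4352, 0.3972, 0.7087, -0.3881)

ω' = (1.4256, 1.1539, 1.1853)
q' = (0.4352, 0.3972, 0.7087, -0.3881)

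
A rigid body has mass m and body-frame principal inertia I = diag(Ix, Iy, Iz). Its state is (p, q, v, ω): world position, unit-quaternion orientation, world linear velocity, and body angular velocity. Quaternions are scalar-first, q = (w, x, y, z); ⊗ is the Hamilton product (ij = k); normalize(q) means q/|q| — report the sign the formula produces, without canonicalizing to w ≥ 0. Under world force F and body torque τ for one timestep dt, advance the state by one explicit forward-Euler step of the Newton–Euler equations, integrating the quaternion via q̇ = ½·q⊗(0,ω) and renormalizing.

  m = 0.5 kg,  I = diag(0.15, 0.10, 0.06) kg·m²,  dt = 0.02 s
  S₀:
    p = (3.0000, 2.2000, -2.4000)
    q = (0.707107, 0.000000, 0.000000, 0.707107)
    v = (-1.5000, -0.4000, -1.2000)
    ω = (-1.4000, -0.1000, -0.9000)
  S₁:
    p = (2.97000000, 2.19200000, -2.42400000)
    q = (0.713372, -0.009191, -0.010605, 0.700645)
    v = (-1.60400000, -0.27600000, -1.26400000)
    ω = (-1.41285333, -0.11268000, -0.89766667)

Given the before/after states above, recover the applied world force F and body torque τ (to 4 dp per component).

F = (-2.6000, 3.1000, -1.6000)
τ = (-0.1000, 0.0500, 0.0000)

ω₁ − ω₀ = (-0.01285333, -0.01268000, 0.00233333)
ω₀×(Iω₀) = (-0.0036, 0.1134, -0.0070)
τ = I·(Δω/dt) + ω₀×(Iω₀) = (-0.1000, 0.0500, 0.0000)
Δv = v₁−v₀ = (-0.10400000, 0.12400000, -0.06400000)
F = m·Δv/dt = (-2.6000, 3.1000, -1.6000)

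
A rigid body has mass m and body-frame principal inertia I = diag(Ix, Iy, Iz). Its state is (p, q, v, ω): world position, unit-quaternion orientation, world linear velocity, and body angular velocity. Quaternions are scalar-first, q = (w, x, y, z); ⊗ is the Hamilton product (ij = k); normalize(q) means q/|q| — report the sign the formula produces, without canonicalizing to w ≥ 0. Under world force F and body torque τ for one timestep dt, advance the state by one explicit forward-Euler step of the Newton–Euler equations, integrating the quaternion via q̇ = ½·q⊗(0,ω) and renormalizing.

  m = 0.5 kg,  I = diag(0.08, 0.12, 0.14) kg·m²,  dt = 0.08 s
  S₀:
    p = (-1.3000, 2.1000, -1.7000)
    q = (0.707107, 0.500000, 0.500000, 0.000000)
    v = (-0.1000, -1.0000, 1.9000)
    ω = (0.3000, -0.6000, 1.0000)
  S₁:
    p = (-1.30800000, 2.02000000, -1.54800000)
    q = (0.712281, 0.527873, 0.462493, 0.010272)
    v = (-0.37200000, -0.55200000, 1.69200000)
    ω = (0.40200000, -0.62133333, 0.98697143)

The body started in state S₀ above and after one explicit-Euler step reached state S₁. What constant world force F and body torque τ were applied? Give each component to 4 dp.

ω₁ − ω₀ = (0.10200000, -0.02133333, -0.01302857)
precession coupling = (-0.0120, -0.0180, -0.0072)
applied torque τ = (0.0900, -0.0500, -0.0300)
v₁ − v₀ = (-0.27200000, 0.44800000, -0.20800000)
applied force F = (-1.7000, 2.8000, -1.3000)

F = (-1.7000, 2.8000, -1.3000)
τ = (0.0900, -0.0500, -0.0300)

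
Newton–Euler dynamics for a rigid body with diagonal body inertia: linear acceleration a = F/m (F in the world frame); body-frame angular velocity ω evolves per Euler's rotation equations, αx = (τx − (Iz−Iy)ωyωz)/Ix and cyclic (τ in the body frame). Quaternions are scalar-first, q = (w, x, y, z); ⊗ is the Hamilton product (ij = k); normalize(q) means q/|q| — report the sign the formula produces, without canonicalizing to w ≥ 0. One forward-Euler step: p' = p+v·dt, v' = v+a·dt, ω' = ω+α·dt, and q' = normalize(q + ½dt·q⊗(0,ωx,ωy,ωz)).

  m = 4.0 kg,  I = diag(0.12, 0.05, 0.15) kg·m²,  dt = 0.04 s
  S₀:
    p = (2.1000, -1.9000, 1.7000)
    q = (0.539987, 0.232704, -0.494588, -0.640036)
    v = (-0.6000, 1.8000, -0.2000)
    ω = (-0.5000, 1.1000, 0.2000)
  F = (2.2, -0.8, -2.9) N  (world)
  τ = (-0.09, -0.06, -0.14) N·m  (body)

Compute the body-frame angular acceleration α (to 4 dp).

gyro term ω×Iω = (0.0220, 0.0030, 0.0385)
α = I⁻¹(τ − ω×Iω) = (-0.9333, -1.2600, -1.1900)

α = (-0.9333, -1.2600, -1.1900)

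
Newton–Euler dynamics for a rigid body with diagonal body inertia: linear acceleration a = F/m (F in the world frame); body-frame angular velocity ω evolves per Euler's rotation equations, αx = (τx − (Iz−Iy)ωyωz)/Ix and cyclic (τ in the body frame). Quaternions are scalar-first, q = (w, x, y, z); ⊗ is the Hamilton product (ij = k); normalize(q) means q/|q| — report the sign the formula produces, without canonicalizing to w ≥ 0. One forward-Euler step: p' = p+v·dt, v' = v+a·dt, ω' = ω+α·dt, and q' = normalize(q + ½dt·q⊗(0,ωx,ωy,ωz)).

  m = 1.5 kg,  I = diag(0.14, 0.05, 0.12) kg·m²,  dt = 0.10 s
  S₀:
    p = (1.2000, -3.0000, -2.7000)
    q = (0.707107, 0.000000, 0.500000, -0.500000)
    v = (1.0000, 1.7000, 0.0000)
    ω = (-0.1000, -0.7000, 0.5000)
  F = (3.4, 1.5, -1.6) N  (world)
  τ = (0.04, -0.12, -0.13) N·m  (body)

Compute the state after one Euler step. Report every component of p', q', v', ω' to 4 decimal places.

a = (2.2667, 1.0000, -1.0667)
new position p' = (1.3000, -2.8300, -2.7000)
v + (F/m)dt = (1.2267, 1.8000, -0.1067)
α = I⁻¹(τ − ω×Iω) = (0.4607, -2.3800, -1.0308)
new body rate ω' = (-0.0539, -0.9380, 0.3969)
q⊗(0,ω) = (0.6000000, -0.1707107, -0.4449749, 0.4035535)
q' = normalize(q + ½dt·q⊗(0,ω)) = (0.7364, -0.0085, 0.4773, -0.4794)

p' = (1.3000, -2.8300, -2.7000)
q' = (0.7364, -0.0085, 0.4773, -0.4794)
v' = (1.2267, 1.8000, -0.1067)
ω' = (-0.0539, -0.9380, 0.3969)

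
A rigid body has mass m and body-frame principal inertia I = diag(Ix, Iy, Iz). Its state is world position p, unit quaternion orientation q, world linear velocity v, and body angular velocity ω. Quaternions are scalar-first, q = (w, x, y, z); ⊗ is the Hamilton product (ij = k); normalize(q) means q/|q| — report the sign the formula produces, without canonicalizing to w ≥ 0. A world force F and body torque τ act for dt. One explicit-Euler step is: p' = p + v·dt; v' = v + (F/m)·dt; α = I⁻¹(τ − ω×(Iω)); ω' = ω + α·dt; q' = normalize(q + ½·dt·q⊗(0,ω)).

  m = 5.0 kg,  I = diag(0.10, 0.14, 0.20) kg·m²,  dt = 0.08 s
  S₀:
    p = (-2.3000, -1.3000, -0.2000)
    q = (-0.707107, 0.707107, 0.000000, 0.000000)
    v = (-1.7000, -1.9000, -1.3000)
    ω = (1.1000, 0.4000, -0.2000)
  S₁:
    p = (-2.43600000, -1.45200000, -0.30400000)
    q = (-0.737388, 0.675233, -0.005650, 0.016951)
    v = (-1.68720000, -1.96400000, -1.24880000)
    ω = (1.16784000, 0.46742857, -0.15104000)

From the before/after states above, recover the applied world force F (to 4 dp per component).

F = (0.8000, -4.0000, 3.2000)

Δv = v₁−v₀ = (0.01280000, -0.06400000, 0.05120000)
applied force F = (0.8000, -4.0000, 3.2000)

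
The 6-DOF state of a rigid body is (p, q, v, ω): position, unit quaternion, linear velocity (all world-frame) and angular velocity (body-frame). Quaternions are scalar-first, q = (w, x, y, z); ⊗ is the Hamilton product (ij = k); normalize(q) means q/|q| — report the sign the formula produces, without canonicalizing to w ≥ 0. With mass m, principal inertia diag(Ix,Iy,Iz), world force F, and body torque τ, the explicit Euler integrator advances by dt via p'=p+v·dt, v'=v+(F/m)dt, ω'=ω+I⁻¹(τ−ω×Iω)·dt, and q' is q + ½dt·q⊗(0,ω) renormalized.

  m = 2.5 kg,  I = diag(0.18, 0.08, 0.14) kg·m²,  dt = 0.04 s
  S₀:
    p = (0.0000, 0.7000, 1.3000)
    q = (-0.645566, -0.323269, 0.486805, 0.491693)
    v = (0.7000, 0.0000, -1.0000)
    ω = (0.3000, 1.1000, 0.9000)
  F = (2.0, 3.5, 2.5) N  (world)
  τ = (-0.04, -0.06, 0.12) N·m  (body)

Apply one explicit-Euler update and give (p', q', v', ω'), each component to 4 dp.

p + v·dt = (0.0280, 0.7000, 1.2600)
v + (F/m)dt = (0.7320, 0.0560, -0.9600)
gyro term ω×Iω = (0.0594, 0.0108, -0.0330)
angular accel α = (-0.5522, -0.8850, 1.0929)
ω' = ω + α·dt = (0.2779, 1.0646, 0.9437)
Hamilton product q⊗(0,ω) = (-0.8810285, -0.2964076, -0.2716726, -1.0826468)
q + ½dt·q⊗(0,ω), renormalized = (-0.6629, -0.3291, 0.4812, 0.4698)

p' = (0.0280, 0.7000, 1.2600)
q' = (-0.6629, -0.3291, 0.4812, 0.4698)
v' = (0.7320, 0.0560, -0.9600)
ω' = (0.2779, 1.0646, 0.9437)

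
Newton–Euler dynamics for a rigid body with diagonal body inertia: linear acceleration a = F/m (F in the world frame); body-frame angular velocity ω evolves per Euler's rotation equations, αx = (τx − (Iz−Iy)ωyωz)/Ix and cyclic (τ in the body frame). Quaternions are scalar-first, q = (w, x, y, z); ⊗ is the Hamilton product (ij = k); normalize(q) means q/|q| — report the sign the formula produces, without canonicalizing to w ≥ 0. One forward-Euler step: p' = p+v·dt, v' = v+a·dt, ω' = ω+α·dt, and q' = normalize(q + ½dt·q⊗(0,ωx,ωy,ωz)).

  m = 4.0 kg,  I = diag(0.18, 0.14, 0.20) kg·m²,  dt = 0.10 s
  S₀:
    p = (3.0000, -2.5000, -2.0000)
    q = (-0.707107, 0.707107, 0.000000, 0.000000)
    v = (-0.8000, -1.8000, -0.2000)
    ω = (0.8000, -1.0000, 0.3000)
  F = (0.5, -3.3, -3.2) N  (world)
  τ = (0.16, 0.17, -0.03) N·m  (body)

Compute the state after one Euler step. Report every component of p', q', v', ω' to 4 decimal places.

p' = (2.9200, -2.6800, -2.0200)
q' = (-0.7338, 0.6774, 0.0247, -0.0459)
v' = (-0.7875, -1.8825, -0.2800)
ω' = (0.8989, -0.8751, 0.2690)

p' = p + v·dt = (2.9200, -2.6800, -2.0200)
new velocity v' = (-0.7875, -1.8825, -0.2800)
gyro term ω×Iω = (-0.0180, -0.0048, 0.0320)
(τ − ω×Iω)/I = (0.9889, 1.2486, -0.3100)
new body rate ω' = (0.8989, -0.8751, 0.2690)
2q̇ = q⊗(0,ω) = (-0.5656856, -0.5656856, 0.4949749, -0.9192391)
q + ½dt·q⊗(0,ω), renormalized = (-0.7338, 0.6774, 0.0247, -0.0459)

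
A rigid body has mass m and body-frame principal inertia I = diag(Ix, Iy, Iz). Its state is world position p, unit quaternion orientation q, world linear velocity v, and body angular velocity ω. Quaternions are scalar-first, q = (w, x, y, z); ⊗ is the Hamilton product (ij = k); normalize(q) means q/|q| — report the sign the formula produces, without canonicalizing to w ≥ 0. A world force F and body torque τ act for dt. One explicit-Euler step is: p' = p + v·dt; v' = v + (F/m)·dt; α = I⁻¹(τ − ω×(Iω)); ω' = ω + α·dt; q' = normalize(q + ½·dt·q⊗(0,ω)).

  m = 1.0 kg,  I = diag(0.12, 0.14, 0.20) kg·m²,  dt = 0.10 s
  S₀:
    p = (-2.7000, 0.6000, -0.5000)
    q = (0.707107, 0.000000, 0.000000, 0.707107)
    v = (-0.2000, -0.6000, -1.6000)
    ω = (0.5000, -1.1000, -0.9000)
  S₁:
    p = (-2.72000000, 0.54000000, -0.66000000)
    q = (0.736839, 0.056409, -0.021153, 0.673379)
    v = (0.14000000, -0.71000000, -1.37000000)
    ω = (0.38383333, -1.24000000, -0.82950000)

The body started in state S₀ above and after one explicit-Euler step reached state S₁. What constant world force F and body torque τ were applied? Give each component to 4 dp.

F = (3.4000, -1.1000, 2.3000)
τ = (-0.0800, -0.1600, 0.1300)

rate change Δω = (-0.11616667, -0.14000000, 0.07050000)
precession coupling = (0.0594, 0.0360, -0.0110)
I·α + gyro = (-0.0800, -0.1600, 0.1300)
Δv = v₁−v₀ = (0.34000000, -0.11000000, 0.23000000)
applied force F = (3.4000, -1.1000, 2.3000)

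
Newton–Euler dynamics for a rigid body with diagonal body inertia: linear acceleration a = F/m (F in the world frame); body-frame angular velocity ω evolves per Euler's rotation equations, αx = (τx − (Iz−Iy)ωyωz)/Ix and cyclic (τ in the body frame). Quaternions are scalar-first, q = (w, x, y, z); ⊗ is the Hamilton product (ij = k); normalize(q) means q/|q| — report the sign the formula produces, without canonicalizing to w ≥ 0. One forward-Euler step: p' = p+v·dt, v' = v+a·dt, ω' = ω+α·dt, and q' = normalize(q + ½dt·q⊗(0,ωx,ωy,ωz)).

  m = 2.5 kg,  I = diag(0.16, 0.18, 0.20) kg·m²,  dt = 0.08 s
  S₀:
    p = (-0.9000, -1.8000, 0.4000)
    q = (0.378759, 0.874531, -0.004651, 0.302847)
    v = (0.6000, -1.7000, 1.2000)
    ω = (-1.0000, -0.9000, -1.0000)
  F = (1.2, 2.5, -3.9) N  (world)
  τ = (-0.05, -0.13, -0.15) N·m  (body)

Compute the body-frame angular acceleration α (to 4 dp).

α = (-0.4250, -0.5000, -0.8400)

ω×(Iω) gyroscopic = (0.0180, -0.0400, 0.0180)
angular accel α = (-0.4250, -0.5000, -0.8400)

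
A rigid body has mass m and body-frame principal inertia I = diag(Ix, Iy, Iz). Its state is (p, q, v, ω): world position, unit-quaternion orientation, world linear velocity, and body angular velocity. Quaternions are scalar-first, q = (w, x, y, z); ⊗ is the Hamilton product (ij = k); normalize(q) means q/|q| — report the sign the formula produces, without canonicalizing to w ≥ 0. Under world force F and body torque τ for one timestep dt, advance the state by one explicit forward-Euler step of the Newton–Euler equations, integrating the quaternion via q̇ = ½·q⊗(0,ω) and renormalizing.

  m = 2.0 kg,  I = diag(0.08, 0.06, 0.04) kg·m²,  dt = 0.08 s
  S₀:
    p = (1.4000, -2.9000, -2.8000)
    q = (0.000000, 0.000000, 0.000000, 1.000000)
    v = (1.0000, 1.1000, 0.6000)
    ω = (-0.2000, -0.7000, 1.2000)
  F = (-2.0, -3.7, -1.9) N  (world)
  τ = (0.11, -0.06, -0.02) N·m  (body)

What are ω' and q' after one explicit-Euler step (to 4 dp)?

precession coupling ω×(Iω) = (0.0168, -0.0096, -0.0028)
α = I⁻¹(τ − ω×Iω) = (1.1650, -0.8400, -0.4300)
ω + α·dt = (-0.1068, -0.7672, 1.1656)
Hamilton product q⊗(0,ω) = (-1.2000000, 0.7000000, -0.2000000, 0.0000000)
q' = normalize(q + ½dt·q⊗(0,ω)) = (-0.0479, 0.0280, -0.0080, 0.9984)

ω' = (-0.1068, -0.7672, 1.1656)
q' = (-0.0479, 0.0280, -0.0080, 0.9984)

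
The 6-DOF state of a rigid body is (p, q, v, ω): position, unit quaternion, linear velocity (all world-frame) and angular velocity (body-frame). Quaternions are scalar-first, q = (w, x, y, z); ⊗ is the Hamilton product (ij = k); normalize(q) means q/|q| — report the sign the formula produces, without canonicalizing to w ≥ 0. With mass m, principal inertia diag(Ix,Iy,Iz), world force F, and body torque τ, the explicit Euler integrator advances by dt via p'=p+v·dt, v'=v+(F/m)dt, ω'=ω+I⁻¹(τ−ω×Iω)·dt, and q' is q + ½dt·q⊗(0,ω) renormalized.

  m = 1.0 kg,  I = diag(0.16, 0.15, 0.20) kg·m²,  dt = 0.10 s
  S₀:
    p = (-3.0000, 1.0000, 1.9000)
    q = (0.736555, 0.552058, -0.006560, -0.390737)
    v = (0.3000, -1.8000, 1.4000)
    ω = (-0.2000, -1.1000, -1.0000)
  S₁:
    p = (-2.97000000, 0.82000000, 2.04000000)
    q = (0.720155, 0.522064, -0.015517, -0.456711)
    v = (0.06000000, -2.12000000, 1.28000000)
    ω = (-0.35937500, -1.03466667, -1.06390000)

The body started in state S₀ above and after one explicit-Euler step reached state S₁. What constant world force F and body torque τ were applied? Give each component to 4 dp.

F = (-2.4000, -3.2000, -1.2000)
τ = (-0.2000, 0.0900, -0.1300)

v₁ − v₀ = (-0.24000000, -0.32000000, -0.12000000)
m·(v₁−v₀)/dt = (-2.4000, -3.2000, -1.2000)
rate change Δω = (-0.15937500, 0.06533333, -0.06390000)
gyro term ω₀×Iω₀ = (0.0550, -0.0080, -0.0022)
I·α + gyro = (-0.2000, 0.0900, -0.1300)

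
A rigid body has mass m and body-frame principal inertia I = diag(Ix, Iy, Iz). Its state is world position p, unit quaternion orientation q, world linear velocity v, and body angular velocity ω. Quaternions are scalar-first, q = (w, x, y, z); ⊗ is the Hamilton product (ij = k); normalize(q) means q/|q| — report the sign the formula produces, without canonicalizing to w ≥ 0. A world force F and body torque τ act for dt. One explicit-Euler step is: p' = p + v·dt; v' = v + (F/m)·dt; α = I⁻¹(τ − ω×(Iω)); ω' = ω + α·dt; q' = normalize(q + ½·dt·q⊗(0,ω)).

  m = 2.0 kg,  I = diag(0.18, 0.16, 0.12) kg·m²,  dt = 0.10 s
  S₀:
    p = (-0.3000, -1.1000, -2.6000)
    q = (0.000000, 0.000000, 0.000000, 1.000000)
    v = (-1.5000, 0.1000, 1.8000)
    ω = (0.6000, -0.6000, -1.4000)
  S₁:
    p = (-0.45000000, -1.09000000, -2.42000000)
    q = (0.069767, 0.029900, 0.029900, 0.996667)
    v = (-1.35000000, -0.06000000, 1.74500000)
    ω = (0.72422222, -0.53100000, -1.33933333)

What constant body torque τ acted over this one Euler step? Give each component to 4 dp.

Δω = ω₁−ω₀ = (0.12422222, 0.06900000, 0.06066667)
gyro term ω₀×Iω₀ = (-0.0336, -0.0504, 0.0072)
τ = I·(Δω/dt) + ω₀×(Iω₀) = (0.1900, 0.0600, 0.0800)

τ = (0.1900, 0.0600, 0.0800)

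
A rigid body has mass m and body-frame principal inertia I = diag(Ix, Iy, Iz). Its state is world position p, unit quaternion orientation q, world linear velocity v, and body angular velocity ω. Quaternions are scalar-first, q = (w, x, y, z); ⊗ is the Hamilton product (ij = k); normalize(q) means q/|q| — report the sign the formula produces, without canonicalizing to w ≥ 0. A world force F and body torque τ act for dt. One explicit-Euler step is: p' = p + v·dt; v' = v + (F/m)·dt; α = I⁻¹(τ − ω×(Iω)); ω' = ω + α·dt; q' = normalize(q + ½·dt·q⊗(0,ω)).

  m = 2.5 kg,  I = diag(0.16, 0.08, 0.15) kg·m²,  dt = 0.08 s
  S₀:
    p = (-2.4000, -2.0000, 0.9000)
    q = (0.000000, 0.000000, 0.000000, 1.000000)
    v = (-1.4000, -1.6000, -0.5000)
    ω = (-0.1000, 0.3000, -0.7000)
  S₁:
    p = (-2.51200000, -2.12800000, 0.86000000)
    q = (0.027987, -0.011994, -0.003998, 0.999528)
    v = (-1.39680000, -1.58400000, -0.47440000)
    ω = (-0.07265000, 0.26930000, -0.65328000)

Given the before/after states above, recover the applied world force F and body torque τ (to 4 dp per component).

F = (0.1000, 0.5000, 0.8000)
τ = (0.0400, -0.0300, 0.0900)

Δω = ω₁−ω₀ = (0.02735000, -0.03070000, 0.04672000)
ω₀×(Iω₀) = (-0.0147, 0.0007, 0.0024)
I·α + gyro = (0.0400, -0.0300, 0.0900)
velocity change Δv = (0.00320000, 0.01600000, 0.02560000)
F = m·Δv/dt = (0.1000, 0.5000, 0.8000)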